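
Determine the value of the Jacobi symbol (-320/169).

1

Reduce the numerator: -320 ≡ 18 (mod 169), so (-320/169) = (18/169).
Factor out 2: 18 = 2·9. Since 169 ≡ 1 (mod 8), (2/169) = +1. Now have (9/169).
9 ≡ 1 (mod 4), so quadratic reciprocity gives (9/169) = (169/9). Reduce: 169 ≡ 7 (mod 9). Now have (7/9).
9 ≡ 1 (mod 4), so quadratic reciprocity gives (7/9) = (9/7). Reduce: 9 ≡ 2 (mod 7). Now have (2/7).
Factor out 2: 2 = 2. Since 7 ≡ 7 (mod 8), (2/7) = +1. Now have (1/7).
(1/7) = 1. Collecting the sign factors: 1.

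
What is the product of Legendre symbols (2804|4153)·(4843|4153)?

By multiplicativity, (2804·4843|4153) = (2804|4153)·(4843|4153).
First factor (2804|4153):
Factor out 2: 2804 = 2^2·701. Since 4153 ≡ 1 (mod 8), (2|4153) = +1, and (2|4153)^2 = +1. Now have (701|4153).
701 ≡ 1 (mod 4), so quadratic reciprocity gives (701|4153) = (4153|701). Reduce: 4153 ≡ 648 (mod 701). Now have (648|701).
Factor out 2: 648 = 2^3·81. Since 701 ≡ 5 (mod 8), (2|701) = -1, and (2|701)^3 = -1. Now have -(81|701).
81 ≡ 1 (mod 4), so quadratic reciprocity gives (81|701) = (701|81). Reduce: 701 ≡ 53 (mod 81). Now have -(53|81).
53 ≡ 1 (mod 4), so quadratic reciprocity gives (53|81) = (81|53). Reduce: 81 ≡ 28 (mod 53). Now have -(28|53).
Factor out 2: 28 = 2^2·7. Since 53 ≡ 5 (mod 8), (2|53) = -1, and (2|53)^2 = +1. Now have -(7|53).
53 ≡ 1 (mod 4), so quadratic reciprocity gives (7|53) = (53|7). Reduce: 53 ≡ 4 (mod 7). Now have -(4|7).
Factor out 2: 4 = 2^2. Since 7 ≡ 7 (mod 8), (2|7) = +1, and (2|7)^2 = +1. Now have -(1|7).
(1|7) = 1. Collecting the sign factors: -1.
Second factor (4843|4153):
Reduce the numerator: 4843 ≡ 690 (mod 4153), so (4843|4153) = (690|4153).
Factor out 2: 690 = 2·345. Since 4153 ≡ 1 (mod 8), (2|4153) = +1. Now have (345|4153).
345 ≡ 1 (mod 4), so quadratic reciprocity gives (345|4153) = (4153|345). Reduce: 4153 ≡ 13 (mod 345). Now have (13|345).
13 ≡ 1 (mod 4), so quadratic reciprocity gives (13|345) = (345|13). Reduce: 345 ≡ 7 (mod 13). Now have (7|13).
13 ≡ 1 (mod 4), so quadratic reciprocity gives (7|13) = (13|7). Reduce: 13 ≡ 6 (mod 7). Now have (6|7).
Factor out 2: 6 = 2·3. Since 7 ≡ 7 (mod 8), (2|7) = +1. Now have (3|7).
Both 3 ≡ 3 and 7 ≡ 3 (mod 4), so reciprocity gives (3|7) = -(7|3). Reduce: 7 ≡ 1 (mod 3). Now have -(1|3).
(1|3) = 1. Collecting the sign factors: -1.
Product: (-1)·(-1) = 1.

1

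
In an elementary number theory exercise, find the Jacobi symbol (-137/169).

1

(-137/169)
  = (137/169)    [169 ≡ 1 mod 4 ⇒ (-1/169) = +1]
  = (169/137)    [QR: 137 ≡ 1 mod 4, sign kept]
  = (32/137)    [169 ≡ 32 mod 137]
  = (1/137)    [137 ≡ 1 mod 8 ⇒ (2/137)^5 = +1]
  = 1    [(1/137) = 1]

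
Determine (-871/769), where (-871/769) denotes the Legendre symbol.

(-871/769)
  = (871/769)    [769 ≡ 1 mod 4 ⇒ (-1/769) = +1]
  = (102/769)    [871 ≡ 102 mod 769]
  = (51/769)    [769 ≡ 1 mod 8 ⇒ (2/769) = +1]
  = (769/51)    [QR: 769 ≡ 1 mod 4, sign kept]
  = (4/51)    [769 ≡ 4 mod 51]
  = (1/51)    [51 ≡ 3 mod 8 ⇒ (2/51)^2 = +1]
  = 1    [(1/51) = 1]

1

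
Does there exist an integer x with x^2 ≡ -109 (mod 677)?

no

Reduce the numerator: -109 ≡ 568 (mod 677), so (-109/677) = (568/677).
Factor out 2: 568 = 2^3·71. Since 677 ≡ 5 (mod 8), (2/677) = -1, and (2/677)^3 = -1. Now have -(71/677).
677 ≡ 1 (mod 4), so quadratic reciprocity gives (71/677) = (677/71). Reduce: 677 ≡ 38 (mod 71). Now have -(38/71).
Factor out 2: 38 = 2·19. Since 71 ≡ 7 (mod 8), (2/71) = +1. Now have -(19/71).
Both 19 ≡ 3 and 71 ≡ 3 (mod 4), so reciprocity gives (19/71) = -(71/19). Reduce: 71 ≡ 14 (mod 19). Now have (14/19).
Factor out 2: 14 = 2·7. Since 19 ≡ 3 (mod 8), (2/19) = -1. Now have -(7/19).
Both 7 ≡ 3 and 19 ≡ 3 (mod 4), so reciprocity gives (7/19) = -(19/7). Reduce: 19 ≡ 5 (mod 7). Now have (5/7).
5 ≡ 1 (mod 4), so quadratic reciprocity gives (5/7) = (7/5). Reduce: 7 ≡ 2 (mod 5). Now have (2/5).
Factor out 2: 2 = 2. Since 5 ≡ 5 (mod 8), (2/5) = -1. Now have -(1/5).
(1/5) = 1. Collecting the sign factors: -1.
(-109/677) = -1, and 677 is prime, so -109 is not a quadratic residue mod 677.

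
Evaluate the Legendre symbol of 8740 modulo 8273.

(8740|8273)
  = (467|8273)    [8740 ≡ 467 mod 8273]
  = (8273|467)    [QR: 8273 ≡ 1 mod 4, sign kept]
  = (334|467)    [8273 ≡ 334 mod 467]
  = -(167|467)    [467 ≡ 3 mod 8 ⇒ (2|467) = -1]
  = (467|167)    [QR: both ≡ 3 mod 4, sign flips]
  = (133|167)    [467 ≡ 133 mod 167]
  = (167|133)    [QR: 133 ≡ 1 mod 4, sign kept]
  = (34|133)    [167 ≡ 34 mod 133]
  = -(17|133)    [133 ≡ 5 mod 8 ⇒ (2|133) = -1]
  = -(133|17)    [QR: 17 ≡ 1 mod 4, sign kept]
  = -(14|17)    [133 ≡ 14 mod 17]
  = -(7|17)    [17 ≡ 1 mod 8 ⇒ (2|17) = +1]
  = -(17|7)    [QR: 17 ≡ 1 mod 4, sign kept]
  = -(3|7)    [17 ≡ 3 mod 7]
  = (7|3)    [QR: both ≡ 3 mod 4, sign flips]
  = (1|3)    [7 ≡ 1 mod 3]
  = 1    [(1|3) = 1]

1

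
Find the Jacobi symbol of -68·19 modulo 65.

1

By multiplicativity, (-68·19 / 65) = (-68 / 65)·(19 / 65).
First factor (-68 / 65):
(-68 / 65)
  = (62 / 65)    [-68 ≡ 62 mod 65]
  = (31 / 65)    [65 ≡ 1 mod 8 ⇒ (2 / 65) = +1]
  = (65 / 31)    [QR: 65 ≡ 1 mod 4, sign kept]
  = (3 / 31)    [65 ≡ 3 mod 31]
  = -(31 / 3)    [QR: both ≡ 3 mod 4, sign flips]
  = -(1 / 3)    [31 ≡ 1 mod 3]
  = -1    [(1 / 3) = 1]
Second factor (19 / 65):
(19 / 65)
  = (65 / 19)    [QR: 65 ≡ 1 mod 4, sign kept]
  = (8 / 19)    [65 ≡ 8 mod 19]
  = -(1 / 19)    [19 ≡ 3 mod 8 ⇒ (2 / 19)^3 = -1]
  = -1    [(1 / 19) = 1]
Product: (-1)·(-1) = 1.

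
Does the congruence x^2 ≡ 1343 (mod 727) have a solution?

Reduce the numerator: 1343 ≡ 616 (mod 727), so (1343/727) = (616/727).
Factor out 2: 616 = 2^3·77. Since 727 ≡ 7 (mod 8), (2/727) = +1, and (2/727)^3 = +1. Now have (77/727).
77 ≡ 1 (mod 4), so quadratic reciprocity gives (77/727) = (727/77). Reduce: 727 ≡ 34 (mod 77). Now have (34/77).
Factor out 2: 34 = 2·17. Since 77 ≡ 5 (mod 8), (2/77) = -1. Now have -(17/77).
17 ≡ 1 (mod 4), so quadratic reciprocity gives (17/77) = (77/17). Reduce: 77 ≡ 9 (mod 17). Now have -(9/17).
9 ≡ 1 (mod 4), so quadratic reciprocity gives (9/17) = (17/9). Reduce: 17 ≡ 8 (mod 9). Now have -(8/9).
Factor out 2: 8 = 2^3. Since 9 ≡ 1 (mod 8), (2/9) = +1, and (2/9)^3 = +1. Now have -(1/9).
(1/9) = 1. Collecting the sign factors: -1.
The Legendre symbol is -1, so x^2 ≡ 1343 (mod 727) has no solution.

no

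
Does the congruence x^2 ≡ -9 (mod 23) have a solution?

(-9|23)
  = (14|23)    [-9 ≡ 14 mod 23]
  = (7|23)    [23 ≡ 7 mod 8 ⇒ (2|23) = +1]
  = -(23|7)    [QR: both ≡ 3 mod 4, sign flips]
  = -(2|7)    [23 ≡ 2 mod 7]
  = -(1|7)    [7 ≡ 7 mod 8 ⇒ (2|7) = +1]
  = -1    [(1|7) = 1]
(-9|23) = -1, and 23 is prime, so -9 is not a quadratic residue mod 23.

no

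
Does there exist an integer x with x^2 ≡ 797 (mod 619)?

Reduce the numerator: 797 ≡ 178 (mod 619), so (797/619) = (178/619).
Factor out 2: 178 = 2·89. Since 619 ≡ 3 (mod 8), (2/619) = -1. Now have -(89/619).
89 ≡ 1 (mod 4), so quadratic reciprocity gives (89/619) = (619/89). Reduce: 619 ≡ 85 (mod 89). Now have -(85/89).
85 ≡ 1 (mod 4), so quadratic reciprocity gives (85/89) = (89/85). Reduce: 89 ≡ 4 (mod 85). Now have -(4/85).
Factor out 2: 4 = 2^2. Since 85 ≡ 5 (mod 8), (2/85) = -1, and (2/85)^2 = +1. Now have -(1/85).
(1/85) = 1. Collecting the sign factors: -1.
The Legendre symbol is -1, so x^2 ≡ 797 (mod 619) has no solution.

no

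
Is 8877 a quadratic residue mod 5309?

no

(8877/5309)
  = (3568/5309)    [8877 ≡ 3568 mod 5309]
  = (223/5309)    [5309 ≡ 5 mod 8 ⇒ (2/5309)^4 = +1]
  = (5309/223)    [QR: 5309 ≡ 1 mod 4, sign kept]
  = (180/223)    [5309 ≡ 180 mod 223]
  = (45/223)    [223 ≡ 7 mod 8 ⇒ (2/223)^2 = +1]
  = (223/45)    [QR: 45 ≡ 1 mod 4, sign kept]
  = (43/45)    [223 ≡ 43 mod 45]
  = (45/43)    [QR: 45 ≡ 1 mod 4, sign kept]
  = (2/43)    [45 ≡ 2 mod 43]
  = -(1/43)    [43 ≡ 3 mod 8 ⇒ (2/43) = -1]
  = -1    [(1/43) = 1]
The Legendre symbol is -1, so x^2 ≡ 8877 (mod 5309) has no solution.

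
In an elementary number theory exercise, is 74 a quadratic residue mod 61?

yes

Reduce the numerator: 74 ≡ 13 (mod 61), so (74/61) = (13/61).
13 ≡ 1 (mod 4), so quadratic reciprocity gives (13/61) = (61/13). Reduce: 61 ≡ 9 (mod 13). Now have (9/13).
9 ≡ 1 (mod 4), so quadratic reciprocity gives (9/13) = (13/9). Reduce: 13 ≡ 4 (mod 9). Now have (4/9).
Factor out 2: 4 = 2^2. Since 9 ≡ 1 (mod 8), (2/9) = +1, and (2/9)^2 = +1. Now have (1/9).
(1/9) = 1. Collecting the sign factors: 1.
The Legendre symbol is 1, so x^2 ≡ 74 (mod 61) has solution.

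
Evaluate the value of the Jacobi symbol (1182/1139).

Reduce the numerator: 1182 ≡ 43 (mod 1139), so (1182/1139) = (43/1139).
Both 43 ≡ 3 and 1139 ≡ 3 (mod 4), so reciprocity gives (43/1139) = -(1139/43). Reduce: 1139 ≡ 21 (mod 43). Now have -(21/43).
21 ≡ 1 (mod 4), so quadratic reciprocity gives (21/43) = (43/21). Reduce: 43 ≡ 1 (mod 21). Now have -(1/21).
(1/21) = 1. Collecting the sign factors: -1.

-1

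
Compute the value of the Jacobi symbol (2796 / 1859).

(2796 / 1859)
  = (937 / 1859)    [2796 ≡ 937 mod 1859]
  = (1859 / 937)    [QR: 937 ≡ 1 mod 4, sign kept]
  = (922 / 937)    [1859 ≡ 922 mod 937]
  = (461 / 937)    [937 ≡ 1 mod 8 ⇒ (2 / 937) = +1]
  = (937 / 461)    [QR: 461 ≡ 1 mod 4, sign kept]
  = (15 / 461)    [937 ≡ 15 mod 461]
  = (461 / 15)    [QR: 461 ≡ 1 mod 4, sign kept]
  = (11 / 15)    [461 ≡ 11 mod 15]
  = -(15 / 11)    [QR: both ≡ 3 mod 4, sign flips]
  = -(4 / 11)    [15 ≡ 4 mod 11]
  = -(1 / 11)    [11 ≡ 3 mod 8 ⇒ (2 / 11)^2 = +1]
  = -1    [(1 / 11) = 1]

-1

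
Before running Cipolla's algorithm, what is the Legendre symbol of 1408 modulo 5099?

-1

Factor out 2: 1408 = 2^7·11. Since 5099 ≡ 3 (mod 8), (2/5099) = -1, and (2/5099)^7 = -1. Now have -(11/5099).
Both 11 ≡ 3 and 5099 ≡ 3 (mod 4), so reciprocity gives (11/5099) = -(5099/11). Reduce: 5099 ≡ 6 (mod 11). Now have (6/11).
Factor out 2: 6 = 2·3. Since 11 ≡ 3 (mod 8), (2/11) = -1. Now have -(3/11).
Both 3 ≡ 3 and 11 ≡ 3 (mod 4), so reciprocity gives (3/11) = -(11/3). Reduce: 11 ≡ 2 (mod 3). Now have (2/3).
Factor out 2: 2 = 2. Since 3 ≡ 3 (mod 8), (2/3) = -1. Now have -(1/3).
(1/3) = 1. Collecting the sign factors: -1.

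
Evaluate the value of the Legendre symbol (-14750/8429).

Pull out -1: (-14750/8429) = (-1/8429)·(14750/8429). Since 8429 ≡ 1 (mod 4), (-1/8429) = +1. Now have (14750/8429).
Reduce the numerator: 14750 ≡ 6321 (mod 8429), so (14750/8429) = (6321/8429).
6321 ≡ 1 (mod 4), so quadratic reciprocity gives (6321/8429) = (8429/6321). Reduce: 8429 ≡ 2108 (mod 6321). Now have (2108/6321).
Factor out 2: 2108 = 2^2·527. Since 6321 ≡ 1 (mod 8), (2/6321) = +1, and (2/6321)^2 = +1. Now have (527/6321).
6321 ≡ 1 (mod 4), so quadratic reciprocity gives (527/6321) = (6321/527). Reduce: 6321 ≡ 524 (mod 527). Now have (524/527).
Factor out 2: 524 = 2^2·131. Since 527 ≡ 7 (mod 8), (2/527) = +1, and (2/527)^2 = +1. Now have (131/527).
Both 131 ≡ 3 and 527 ≡ 3 (mod 4), so reciprocity gives (131/527) = -(527/131). Reduce: 527 ≡ 3 (mod 131). Now have -(3/131).
Both 3 ≡ 3 and 131 ≡ 3 (mod 4), so reciprocity gives (3/131) = -(131/3). Reduce: 131 ≡ 2 (mod 3). Now have (2/3).
Factor out 2: 2 = 2. Since 3 ≡ 3 (mod 8), (2/3) = -1. Now have -(1/3).
(1/3) = 1. Collecting the sign factors: -1.

-1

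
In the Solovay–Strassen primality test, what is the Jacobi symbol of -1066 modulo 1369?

1

(-1066|1369)
  = (303|1369)    [-1066 ≡ 303 mod 1369]
  = (1369|303)    [QR: 1369 ≡ 1 mod 4, sign kept]
  = (157|303)    [1369 ≡ 157 mod 303]
  = (303|157)    [QR: 157 ≡ 1 mod 4, sign kept]
  = (146|157)    [303 ≡ 146 mod 157]
  = -(73|157)    [157 ≡ 5 mod 8 ⇒ (2|157) = -1]
  = -(157|73)    [QR: 73 ≡ 1 mod 4, sign kept]
  = -(11|73)    [157 ≡ 11 mod 73]
  = -(73|11)    [QR: 73 ≡ 1 mod 4, sign kept]
  = -(7|11)    [73 ≡ 7 mod 11]
  = (11|7)    [QR: both ≡ 3 mod 4, sign flips]
  = (4|7)    [11 ≡ 4 mod 7]
  = (1|7)    [7 ≡ 7 mod 8 ⇒ (2|7)^2 = +1]
  = 1    [(1|7) = 1]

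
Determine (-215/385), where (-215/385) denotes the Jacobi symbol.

Reduce the numerator: -215 ≡ 170 (mod 385), so (-215/385) = (170/385).
Factor out 2: 170 = 2·85. Since 385 ≡ 1 (mod 8), (2/385) = +1. Now have (85/385).
85 ≡ 1 (mod 4), so quadratic reciprocity gives (85/385) = (385/85). Reduce: 385 ≡ 45 (mod 85). Now have (45/85).
45 ≡ 1 (mod 4), so quadratic reciprocity gives (45/85) = (85/45). Reduce: 85 ≡ 40 (mod 45). Now have (40/45).
Factor out 2: 40 = 2^3·5. Since 45 ≡ 5 (mod 8), (2/45) = -1, and (2/45)^3 = -1. Now have -(5/45).
5 ≡ 1 (mod 4), so quadratic reciprocity gives (5/45) = (45/5). Reduce: 45 ≡ 0 (mod 5). Now have -(0/5).
The numerator is now 0 with denominator 5 > 1: the symbol is 0.

0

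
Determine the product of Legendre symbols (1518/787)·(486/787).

1

By multiplicativity, (1518·486/787) = (1518/787)·(486/787).
First factor (1518/787):
(1518/787)
  = (731/787)    [1518 ≡ 731 mod 787]
  = -(787/731)    [QR: both ≡ 3 mod 4, sign flips]
  = -(56/731)    [787 ≡ 56 mod 731]
  = (7/731)    [731 ≡ 3 mod 8 ⇒ (2/731)^3 = -1]
  = -(731/7)    [QR: both ≡ 3 mod 4, sign flips]
  = -(3/7)    [731 ≡ 3 mod 7]
  = (7/3)    [QR: both ≡ 3 mod 4, sign flips]
  = (1/3)    [7 ≡ 1 mod 3]
  = 1    [(1/3) = 1]
Second factor (486/787):
(486/787)
  = -(243/787)    [787 ≡ 3 mod 8 ⇒ (2/787) = -1]
  = (787/243)    [QR: both ≡ 3 mod 4, sign flips]
  = (58/243)    [787 ≡ 58 mod 243]
  = -(29/243)    [243 ≡ 3 mod 8 ⇒ (2/243) = -1]
  = -(243/29)    [QR: 29 ≡ 1 mod 4, sign kept]
  = -(11/29)    [243 ≡ 11 mod 29]
  = -(29/11)    [QR: 29 ≡ 1 mod 4, sign kept]
  = -(7/11)    [29 ≡ 7 mod 11]
  = (11/7)    [QR: both ≡ 3 mod 4, sign flips]
  = (4/7)    [11 ≡ 4 mod 7]
  = (1/7)    [7 ≡ 7 mod 8 ⇒ (2/7)^2 = +1]
  = 1    [(1/7) = 1]
Product: (1)·(1) = 1.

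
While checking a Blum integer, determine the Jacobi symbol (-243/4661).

Pull out -1: (-243/4661) = (-1/4661)·(243/4661). Since 4661 ≡ 1 (mod 4), (-1/4661) = +1. Now have (243/4661).
4661 ≡ 1 (mod 4), so quadratic reciprocity gives (243/4661) = (4661/243). Reduce: 4661 ≡ 44 (mod 243). Now have (44/243).
Factor out 2: 44 = 2^2·11. Since 243 ≡ 3 (mod 8), (2/243) = -1, and (2/243)^2 = +1. Now have (11/243).
Both 11 ≡ 3 and 243 ≡ 3 (mod 4), so reciprocity gives (11/243) = -(243/11). Reduce: 243 ≡ 1 (mod 11). Now have -(1/11).
(1/11) = 1. Collecting the sign factors: -1.

-1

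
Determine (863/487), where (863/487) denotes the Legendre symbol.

-1

Reduce the numerator: 863 ≡ 376 (mod 487), so (863/487) = (376/487).
Factor out 2: 376 = 2^3·47. Since 487 ≡ 7 (mod 8), (2/487) = +1, and (2/487)^3 = +1. Now have (47/487).
Both 47 ≡ 3 and 487 ≡ 3 (mod 4), so reciprocity gives (47/487) = -(487/47). Reduce: 487 ≡ 17 (mod 47). Now have -(17/47).
17 ≡ 1 (mod 4), so quadratic reciprocity gives (17/47) = (47/17). Reduce: 47 ≡ 13 (mod 17). Now have -(13/17).
13 ≡ 1 (mod 4), so quadratic reciprocity gives (13/17) = (17/13). Reduce: 17 ≡ 4 (mod 13). Now have -(4/13).
Factor out 2: 4 = 2^2. Since 13 ≡ 5 (mod 8), (2/13) = -1, and (2/13)^2 = +1. Now have -(1/13).
(1/13) = 1. Collecting the sign factors: -1.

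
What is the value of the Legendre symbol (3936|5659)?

1

Factor out 2: 3936 = 2^5·123. Since 5659 ≡ 3 (mod 8), (2|5659) = -1, and (2|5659)^5 = -1. Now have -(123|5659).
Both 123 ≡ 3 and 5659 ≡ 3 (mod 4), so reciprocity gives (123|5659) = -(5659|123). Reduce: 5659 ≡ 1 (mod 123). Now have (1|123).
(1|123) = 1. Collecting the sign factors: 1.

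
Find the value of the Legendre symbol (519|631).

1

Both 519 ≡ 3 and 631 ≡ 3 (mod 4), so reciprocity gives (519|631) = -(631|519). Reduce: 631 ≡ 112 (mod 519). Now have -(112|519).
Factor out 2: 112 = 2^4·7. Since 519 ≡ 7 (mod 8), (2|519) = +1, and (2|519)^4 = +1. Now have -(7|519).
Both 7 ≡ 3 and 519 ≡ 3 (mod 4), so reciprocity gives (7|519) = -(519|7). Reduce: 519 ≡ 1 (mod 7). Now have (1|7).
(1|7) = 1. Collecting the sign factors: 1.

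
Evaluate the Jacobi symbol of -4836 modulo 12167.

(-4836|12167)
  = (7331|12167)    [-4836 ≡ 7331 mod 12167]
  = -(12167|7331)    [QR: both ≡ 3 mod 4, sign flips]
  = -(4836|7331)    [12167 ≡ 4836 mod 7331]
  = -(1209|7331)    [7331 ≡ 3 mod 8 ⇒ (2|7331)^2 = +1]
  = -(7331|1209)    [QR: 1209 ≡ 1 mod 4, sign kept]
  = -(77|1209)    [7331 ≡ 77 mod 1209]
  = -(1209|77)    [QR: 77 ≡ 1 mod 4, sign kept]
  = -(54|77)    [1209 ≡ 54 mod 77]
  = (27|77)    [77 ≡ 5 mod 8 ⇒ (2|77) = -1]
  = (77|27)    [QR: 77 ≡ 1 mod 4, sign kept]
  = (23|27)    [77 ≡ 23 mod 27]
  = -(27|23)    [QR: both ≡ 3 mod 4, sign flips]
  = -(4|23)    [27 ≡ 4 mod 23]
  = -(1|23)    [23 ≡ 7 mod 8 ⇒ (2|23)^2 = +1]
  = -1    [(1|23) = 1]

-1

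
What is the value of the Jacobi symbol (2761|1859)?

0

(2761|1859)
  = (902|1859)    [2761 ≡ 902 mod 1859]
  = -(451|1859)    [1859 ≡ 3 mod 8 ⇒ (2|1859) = -1]
  = (1859|451)    [QR: both ≡ 3 mod 4, sign flips]
  = (55|451)    [1859 ≡ 55 mod 451]
  = -(451|55)    [QR: both ≡ 3 mod 4, sign flips]
  = -(11|55)    [451 ≡ 11 mod 55]
  = (55|11)    [QR: both ≡ 3 mod 4, sign flips]
  = (0|11)    [55 ≡ 0 mod 11]
  = 0    [numerator 0, gcd > 1]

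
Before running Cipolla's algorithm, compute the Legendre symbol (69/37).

-1

(69/37)
  = (32/37)    [69 ≡ 32 mod 37]
  = -(1/37)    [37 ≡ 5 mod 8 ⇒ (2/37)^5 = -1]
  = -1    [(1/37) = 1]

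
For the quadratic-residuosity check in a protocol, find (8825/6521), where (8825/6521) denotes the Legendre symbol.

(8825/6521)
  = (2304/6521)    [8825 ≡ 2304 mod 6521]
  = (9/6521)    [6521 ≡ 1 mod 8 ⇒ (2/6521)^8 = +1]
  = (6521/9)    [QR: 9 ≡ 1 mod 4, sign kept]
  = (5/9)    [6521 ≡ 5 mod 9]
  = (9/5)    [QR: 5 ≡ 1 mod 4, sign kept]
  = (4/5)    [9 ≡ 4 mod 5]
  = (1/5)    [5 ≡ 5 mod 8 ⇒ (2/5)^2 = +1]
  = 1    [(1/5) = 1]

1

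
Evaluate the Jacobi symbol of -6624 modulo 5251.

1

(-6624|5251)
  = -(6624|5251)    [5251 ≡ 3 mod 4 ⇒ (-1|5251) = -1]
  = -(1373|5251)    [6624 ≡ 1373 mod 5251]
  = -(5251|1373)    [QR: 1373 ≡ 1 mod 4, sign kept]
  = -(1132|1373)    [5251 ≡ 1132 mod 1373]
  = -(283|1373)    [1373 ≡ 5 mod 8 ⇒ (2|1373)^2 = +1]
  = -(1373|283)    [QR: 1373 ≡ 1 mod 4, sign kept]
  = -(241|283)    [1373 ≡ 241 mod 283]
  = -(283|241)    [QR: 241 ≡ 1 mod 4, sign kept]
  = -(42|241)    [283 ≡ 42 mod 241]
  = -(21|241)    [241 ≡ 1 mod 8 ⇒ (2|241) = +1]
  = -(241|21)    [QR: 21 ≡ 1 mod 4, sign kept]
  = -(10|21)    [241 ≡ 10 mod 21]
  = (5|21)    [21 ≡ 5 mod 8 ⇒ (2|21) = -1]
  = (21|5)    [QR: 5 ≡ 1 mod 4, sign kept]
  = (1|5)    [21 ≡ 1 mod 5]
  = 1    [(1|5) = 1]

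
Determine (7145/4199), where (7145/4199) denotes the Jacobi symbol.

1

Reduce the numerator: 7145 ≡ 2946 (mod 4199), so (7145/4199) = (2946/4199).
Factor out 2: 2946 = 2·1473. Since 4199 ≡ 7 (mod 8), (2/4199) = +1. Now have (1473/4199).
1473 ≡ 1 (mod 4), so quadratic reciprocity gives (1473/4199) = (4199/1473). Reduce: 4199 ≡ 1253 (mod 1473). Now have (1253/1473).
1253 ≡ 1 (mod 4), so quadratic reciprocity gives (1253/1473) = (1473/1253). Reduce: 1473 ≡ 220 (mod 1253). Now have (220/1253).
Factor out 2: 220 = 2^2·55. Since 1253 ≡ 5 (mod 8), (2/1253) = -1, and (2/1253)^2 = +1. Now have (55/1253).
1253 ≡ 1 (mod 4), so quadratic reciprocity gives (55/1253) = (1253/55). Reduce: 1253 ≡ 43 (mod 55). Now have (43/55).
Both 43 ≡ 3 and 55 ≡ 3 (mod 4), so reciprocity gives (43/55) = -(55/43). Reduce: 55 ≡ 12 (mod 43). Now have -(12/43).
Factor out 2: 12 = 2^2·3. Since 43 ≡ 3 (mod 8), (2/43) = -1, and (2/43)^2 = +1. Now have -(3/43).
Both 3 ≡ 3 and 43 ≡ 3 (mod 4), so reciprocity gives (3/43) = -(43/3). Reduce: 43 ≡ 1 (mod 3). Now have (1/3).
(1/3) = 1. Collecting the sign factors: 1.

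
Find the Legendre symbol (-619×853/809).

By multiplicativity, (-619·853/809) = (-619/809)·(853/809).
First factor (-619/809):
(-619/809)
  = (619/809)    [809 ≡ 1 mod 4 ⇒ (-1/809) = +1]
  = (809/619)    [QR: 809 ≡ 1 mod 4, sign kept]
  = (190/619)    [809 ≡ 190 mod 619]
  = -(95/619)    [619 ≡ 3 mod 8 ⇒ (2/619) = -1]
  = (619/95)    [QR: both ≡ 3 mod 4, sign flips]
  = (49/95)    [619 ≡ 49 mod 95]
  = (95/49)    [QR: 49 ≡ 1 mod 4, sign kept]
  = (46/49)    [95 ≡ 46 mod 49]
  = (23/49)    [49 ≡ 1 mod 8 ⇒ (2/49) = +1]
  = (49/23)    [QR: 49 ≡ 1 mod 4, sign kept]
  = (3/23)    [49 ≡ 3 mod 23]
  = -(23/3)    [QR: both ≡ 3 mod 4, sign flips]
  = -(2/3)    [23 ≡ 2 mod 3]
  = (1/3)    [3 ≡ 3 mod 8 ⇒ (2/3) = -1]
  = 1    [(1/3) = 1]
Second factor (853/809):
(853/809)
  = (44/809)    [853 ≡ 44 mod 809]
  = (11/809)    [809 ≡ 1 mod 8 ⇒ (2/809)^2 = +1]
  = (809/11)    [QR: 809 ≡ 1 mod 4, sign kept]
  = (6/11)    [809 ≡ 6 mod 11]
  = -(3/11)    [11 ≡ 3 mod 8 ⇒ (2/11) = -1]
  = (11/3)    [QR: both ≡ 3 mod 4, sign flips]
  = (2/3)    [11 ≡ 2 mod 3]
  = -(1/3)    [3 ≡ 3 mod 8 ⇒ (2/3) = -1]
  = -1    [(1/3) = 1]
Product: (1)·(-1) = -1.

-1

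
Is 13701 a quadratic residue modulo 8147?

(13701|8147)
  = (5554|8147)    [13701 ≡ 5554 mod 8147]
  = -(2777|8147)    [8147 ≡ 3 mod 8 ⇒ (2|8147) = -1]
  = -(8147|2777)    [QR: 2777 ≡ 1 mod 4, sign kept]
  = -(2593|2777)    [8147 ≡ 2593 mod 2777]
  = -(2777|2593)    [QR: 2593 ≡ 1 mod 4, sign kept]
  = -(184|2593)    [2777 ≡ 184 mod 2593]
  = -(23|2593)    [2593 ≡ 1 mod 8 ⇒ (2|2593)^3 = +1]
  = -(2593|23)    [QR: 2593 ≡ 1 mod 4, sign kept]
  = -(17|23)    [2593 ≡ 17 mod 23]
  = -(23|17)    [QR: 17 ≡ 1 mod 4, sign kept]
  = -(6|17)    [23 ≡ 6 mod 17]
  = -(3|17)    [17 ≡ 1 mod 8 ⇒ (2|17) = +1]
  = -(17|3)    [QR: 17 ≡ 1 mod 4, sign kept]
  = -(2|3)    [17 ≡ 2 mod 3]
  = (1|3)    [3 ≡ 3 mod 8 ⇒ (2|3) = -1]
  = 1    [(1|3) = 1]
The Legendre symbol is 1, so x^2 ≡ 13701 (mod 8147) has solution.

yes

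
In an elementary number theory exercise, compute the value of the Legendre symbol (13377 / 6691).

Reduce the numerator: 13377 ≡ 6686 (mod 6691), so (13377 / 6691) = (6686 / 6691).
Factor out 2: 6686 = 2·3343. Since 6691 ≡ 3 (mod 8), (2 / 6691) = -1. Now have -(3343 / 6691).
Both 3343 ≡ 3 and 6691 ≡ 3 (mod 4), so reciprocity gives (3343 / 6691) = -(6691 / 3343). Reduce: 6691 ≡ 5 (mod 3343). Now have (5 / 3343).
5 ≡ 1 (mod 4), so quadratic reciprocity gives (5 / 3343) = (3343 / 5). Reduce: 3343 ≡ 3 (mod 5). Now have (3 / 5).
5 ≡ 1 (mod 4), so quadratic reciprocity gives (3 / 5) = (5 / 3). Reduce: 5 ≡ 2 (mod 3). Now have (2 / 3).
Factor out 2: 2 = 2. Since 3 ≡ 3 (mod 8), (2 / 3) = -1. Now have -(1 / 3).
(1 / 3) = 1. Collecting the sign factors: -1.

-1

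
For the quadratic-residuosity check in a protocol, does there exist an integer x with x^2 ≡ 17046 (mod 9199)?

no

Reduce the numerator: 17046 ≡ 7847 (mod 9199), so (17046|9199) = (7847|9199).
Both 7847 ≡ 3 and 9199 ≡ 3 (mod 4), so reciprocity gives (7847|9199) = -(9199|7847). Reduce: 9199 ≡ 1352 (mod 7847). Now have -(1352|7847).
Factor out 2: 1352 = 2^3·169. Since 7847 ≡ 7 (mod 8), (2|7847) = +1, and (2|7847)^3 = +1. Now have -(169|7847).
169 ≡ 1 (mod 4), so quadratic reciprocity gives (169|7847) = (7847|169). Reduce: 7847 ≡ 73 (mod 169). Now have -(73|169).
73 ≡ 1 (mod 4), so quadratic reciprocity gives (73|169) = (169|73). Reduce: 169 ≡ 23 (mod 73). Now have -(23|73).
73 ≡ 1 (mod 4), so quadratic reciprocity gives (23|73) = (73|23). Reduce: 73 ≡ 4 (mod 23). Now have -(4|23).
Factor out 2: 4 = 2^2. Since 23 ≡ 7 (mod 8), (2|23) = +1, and (2|23)^2 = +1. Now have -(1|23).
(1|23) = 1. Collecting the sign factors: -1.
(17046|9199) = -1, and 9199 is prime, so 17046 is not a quadratic residue mod 9199.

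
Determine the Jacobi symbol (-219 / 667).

(-219 / 667)
  = (448 / 667)    [-219 ≡ 448 mod 667]
  = (7 / 667)    [667 ≡ 3 mod 8 ⇒ (2 / 667)^6 = +1]
  = -(667 / 7)    [QR: both ≡ 3 mod 4, sign flips]
  = -(2 / 7)    [667 ≡ 2 mod 7]
  = -(1 / 7)    [7 ≡ 7 mod 8 ⇒ (2 / 7) = +1]
  = -1    [(1 / 7) = 1]

-1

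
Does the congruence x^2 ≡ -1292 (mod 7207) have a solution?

(-1292/7207)
  = -(1292/7207)    [7207 ≡ 3 mod 4 ⇒ (-1/7207) = -1]
  = -(323/7207)    [7207 ≡ 7 mod 8 ⇒ (2/7207)^2 = +1]
  = (7207/323)    [QR: both ≡ 3 mod 4, sign flips]
  = (101/323)    [7207 ≡ 101 mod 323]
  = (323/101)    [QR: 101 ≡ 1 mod 4, sign kept]
  = (20/101)    [323 ≡ 20 mod 101]
  = (5/101)    [101 ≡ 5 mod 8 ⇒ (2/101)^2 = +1]
  = (101/5)    [QR: 5 ≡ 1 mod 4, sign kept]
  = (1/5)    [101 ≡ 1 mod 5]
  = 1    [(1/5) = 1]
(-1292/7207) = 1, and 7207 is prime, so -1292 is a quadratic residue mod 7207.

yes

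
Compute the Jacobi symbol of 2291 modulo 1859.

(2291|1859)
  = (432|1859)    [2291 ≡ 432 mod 1859]
  = (27|1859)    [1859 ≡ 3 mod 8 ⇒ (2|1859)^4 = +1]
  = -(1859|27)    [QR: both ≡ 3 mod 4, sign flips]
  = -(23|27)    [1859 ≡ 23 mod 27]
  = (27|23)    [QR: both ≡ 3 mod 4, sign flips]
  = (4|23)    [27 ≡ 4 mod 23]
  = (1|23)    [23 ≡ 7 mod 8 ⇒ (2|23)^2 = +1]
  = 1    [(1|23) = 1]

1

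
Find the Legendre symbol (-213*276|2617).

By multiplicativity, (-213·276|2617) = (-213|2617)·(276|2617).
First factor (-213|2617):
Reduce the numerator: -213 ≡ 2404 (mod 2617), so (-213|2617) = (2404|2617).
Factor out 2: 2404 = 2^2·601. Since 2617 ≡ 1 (mod 8), (2|2617) = +1, and (2|2617)^2 = +1. Now have (601|2617).
601 ≡ 1 (mod 4), so quadratic reciprocity gives (601|2617) = (2617|601). Reduce: 2617 ≡ 213 (mod 601). Now have (213|601).
213 ≡ 1 (mod 4), so quadratic reciprocity gives (213|601) = (601|213). Reduce: 601 ≡ 175 (mod 213). Now have (175|213).
213 ≡ 1 (mod 4), so quadratic reciprocity gives (175|213) = (213|175). Reduce: 213 ≡ 38 (mod 175). Now have (38|175).
Factor out 2: 38 = 2·19. Since 175 ≡ 7 (mod 8), (2|175) = +1. Now have (19|175).
Both 19 ≡ 3 and 175 ≡ 3 (mod 4), so reciprocity gives (19|175) = -(175|19). Reduce: 175 ≡ 4 (mod 19). Now have -(4|19).
Factor out 2: 4 = 2^2. Since 19 ≡ 3 (mod 8), (2|19) = -1, and (2|19)^2 = +1. Now have -(1|19).
(1|19) = 1. Collecting the sign factors: -1.
Second factor (276|2617):
Factor out 2: 276 = 2^2·69. Since 2617 ≡ 1 (mod 8), (2|2617) = +1, and (2|2617)^2 = +1. Now have (69|2617).
69 ≡ 1 (mod 4), so quadratic reciprocity gives (69|2617) = (2617|69). Reduce: 2617 ≡ 64 (mod 69). Now have (64|69).
Factor out 2: 64 = 2^6. Since 69 ≡ 5 (mod 8), (2|69) = -1, and (2|69)^6 = +1. Now have (1|69).
(1|69) = 1. Collecting the sign factors: 1.
Product: (-1)·(1) = -1.

-1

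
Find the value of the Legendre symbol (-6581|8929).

1

(-6581|8929)
  = (6581|8929)    [8929 ≡ 1 mod 4 ⇒ (-1|8929) = +1]
  = (8929|6581)    [QR: 6581 ≡ 1 mod 4, sign kept]
  = (2348|6581)    [8929 ≡ 2348 mod 6581]
  = (587|6581)    [6581 ≡ 5 mod 8 ⇒ (2|6581)^2 = +1]
  = (6581|587)    [QR: 6581 ≡ 1 mod 4, sign kept]
  = (124|587)    [6581 ≡ 124 mod 587]
  = (31|587)    [587 ≡ 3 mod 8 ⇒ (2|587)^2 = +1]
  = -(587|31)    [QR: both ≡ 3 mod 4, sign flips]
  = -(29|31)    [587 ≡ 29 mod 31]
  = -(31|29)    [QR: 29 ≡ 1 mod 4, sign kept]
  = -(2|29)    [31 ≡ 2 mod 29]
  = (1|29)    [29 ≡ 5 mod 8 ⇒ (2|29) = -1]
  = 1    [(1|29) = 1]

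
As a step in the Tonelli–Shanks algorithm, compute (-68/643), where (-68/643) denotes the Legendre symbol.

Pull out -1: (-68/643) = (-1/643)·(68/643). Since 643 ≡ 3 (mod 4), (-1/643) = -1. Now have -(68/643).
Factor out 2: 68 = 2^2·17. Since 643 ≡ 3 (mod 8), (2/643) = -1, and (2/643)^2 = +1. Now have -(17/643).
17 ≡ 1 (mod 4), so quadratic reciprocity gives (17/643) = (643/17). Reduce: 643 ≡ 14 (mod 17). Now have -(14/17).
Factor out 2: 14 = 2·7. Since 17 ≡ 1 (mod 8), (2/17) = +1. Now have -(7/17).
17 ≡ 1 (mod 4), so quadratic reciprocity gives (7/17) = (17/7). Reduce: 17 ≡ 3 (mod 7). Now have -(3/7).
Both 3 ≡ 3 and 7 ≡ 3 (mod 4), so reciprocity gives (3/7) = -(7/3). Reduce: 7 ≡ 1 (mod 3). Now have (1/3).
(1/3) = 1. Collecting the sign factors: 1.

1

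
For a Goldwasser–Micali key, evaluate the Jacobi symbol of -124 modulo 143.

1

Reduce the numerator: -124 ≡ 19 (mod 143), so (-124/143) = (19/143).
Both 19 ≡ 3 and 143 ≡ 3 (mod 4), so reciprocity gives (19/143) = -(143/19). Reduce: 143 ≡ 10 (mod 19). Now have -(10/19).
Factor out 2: 10 = 2·5. Since 19 ≡ 3 (mod 8), (2/19) = -1. Now have (5/19).
5 ≡ 1 (mod 4), so quadratic reciprocity gives (5/19) = (19/5). Reduce: 19 ≡ 4 (mod 5). Now have (4/5).
Factor out 2: 4 = 2^2. Since 5 ≡ 5 (mod 8), (2/5) = -1, and (2/5)^2 = +1. Now have (1/5).
(1/5) = 1. Collecting the sign factors: 1.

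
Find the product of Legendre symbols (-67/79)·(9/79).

-1

By multiplicativity, (-67·9/79) = (-67/79)·(9/79).
First factor (-67/79):
(-67/79)
  = -(67/79)    [79 ≡ 3 mod 4 ⇒ (-1/79) = -1]
  = (79/67)    [QR: both ≡ 3 mod 4, sign flips]
  = (12/67)    [79 ≡ 12 mod 67]
  = (3/67)    [67 ≡ 3 mod 8 ⇒ (2/67)^2 = +1]
  = -(67/3)    [QR: both ≡ 3 mod 4, sign flips]
  = -(1/3)    [67 ≡ 1 mod 3]
  = -1    [(1/3) = 1]
Second factor (9/79):
(9/79)
  = (79/9)    [QR: 9 ≡ 1 mod 4, sign kept]
  = (7/9)    [79 ≡ 7 mod 9]
  = (9/7)    [QR: 9 ≡ 1 mod 4, sign kept]
  = (2/7)    [9 ≡ 2 mod 7]
  = (1/7)    [7 ≡ 7 mod 8 ⇒ (2/7) = +1]
  = 1    [(1/7) = 1]
Product: (-1)·(1) = -1.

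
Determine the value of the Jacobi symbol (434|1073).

Factor out 2: 434 = 2·217. Since 1073 ≡ 1 (mod 8), (2|1073) = +1. Now have (217|1073).
217 ≡ 1 (mod 4), so quadratic reciprocity gives (217|1073) = (1073|217). Reduce: 1073 ≡ 205 (mod 217). Now have (205|217).
205 ≡ 1 (mod 4), so quadratic reciprocity gives (205|217) = (217|205). Reduce: 217 ≡ 12 (mod 205). Now have (12|205).
Factor out 2: 12 = 2^2·3. Since 205 ≡ 5 (mod 8), (2|205) = -1, and (2|205)^2 = +1. Now have (3|205).
205 ≡ 1 (mod 4), so quadratic reciprocity gives (3|205) = (205|3). Reduce: 205 ≡ 1 (mod 3). Now have (1|3).
(1|3) = 1. Collecting the sign factors: 1.

1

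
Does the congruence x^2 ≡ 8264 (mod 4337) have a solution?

Reduce the numerator: 8264 ≡ 3927 (mod 4337), so (8264/4337) = (3927/4337).
4337 ≡ 1 (mod 4), so quadratic reciprocity gives (3927/4337) = (4337/3927). Reduce: 4337 ≡ 410 (mod 3927). Now have (410/3927).
Factor out 2: 410 = 2·205. Since 3927 ≡ 7 (mod 8), (2/3927) = +1. Now have (205/3927).
205 ≡ 1 (mod 4), so quadratic reciprocity gives (205/3927) = (3927/205). Reduce: 3927 ≡ 32 (mod 205). Now have (32/205).
Factor out 2: 32 = 2^5. Since 205 ≡ 5 (mod 8), (2/205) = -1, and (2/205)^5 = -1. Now have -(1/205).
(1/205) = 1. Collecting the sign factors: -1.
The Legendre symbol is -1, so x^2 ≡ 8264 (mod 4337) has no solution.

no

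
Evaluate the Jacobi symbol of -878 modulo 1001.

Pull out -1: (-878|1001) = (-1|1001)·(878|1001). Since 1001 ≡ 1 (mod 4), (-1|1001) = +1. Now have (878|1001).
Factor out 2: 878 = 2·439. Since 1001 ≡ 1 (mod 8), (2|1001) = +1. Now have (439|1001).
1001 ≡ 1 (mod 4), so quadratic reciprocity gives (439|1001) = (1001|439). Reduce: 1001 ≡ 123 (mod 439). Now have (123|439).
Both 123 ≡ 3 and 439 ≡ 3 (mod 4), so reciprocity gives (123|439) = -(439|123). Reduce: 439 ≡ 70 (mod 123). Now have -(70|123).
Factor out 2: 70 = 2·35. Since 123 ≡ 3 (mod 8), (2|123) = -1. Now have (35|123).
Both 35 ≡ 3 and 123 ≡ 3 (mod 4), so reciprocity gives (35|123) = -(123|35). Reduce: 123 ≡ 18 (mod 35). Now have -(18|35).
Factor out 2: 18 = 2·9. Since 35 ≡ 3 (mod 8), (2|35) = -1. Now have (9|35).
9 ≡ 1 (mod 4), so quadratic reciprocity gives (9|35) = (35|9). Reduce: 35 ≡ 8 (mod 9). Now have (8|9).
Factor out 2: 8 = 2^3. Since 9 ≡ 1 (mod 8), (2|9) = +1, and (2|9)^3 = +1. Now have (1|9).
(1|9) = 1. Collecting the sign factors: 1.

1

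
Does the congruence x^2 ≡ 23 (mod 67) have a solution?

yes

(23/67)
  = -(67/23)    [QR: both ≡ 3 mod 4, sign flips]
  = -(21/23)    [67 ≡ 21 mod 23]
  = -(23/21)    [QR: 21 ≡ 1 mod 4, sign kept]
  = -(2/21)    [23 ≡ 2 mod 21]
  = (1/21)    [21 ≡ 5 mod 8 ⇒ (2/21) = -1]
  = 1    [(1/21) = 1]
(23/67) = 1, and 67 is prime, so 23 is a quadratic residue mod 67.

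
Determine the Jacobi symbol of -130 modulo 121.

(-130 / 121)
  = (130 / 121)    [121 ≡ 1 mod 4 ⇒ (-1 / 121) = +1]
  = (9 / 121)    [130 ≡ 9 mod 121]
  = (121 / 9)    [QR: 9 ≡ 1 mod 4, sign kept]
  = (4 / 9)    [121 ≡ 4 mod 9]
  = (1 / 9)    [9 ≡ 1 mod 8 ⇒ (2 / 9)^2 = +1]
  = 1    [(1 / 9) = 1]

1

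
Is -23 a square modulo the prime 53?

no

(-23|53)
  = (23|53)    [53 ≡ 1 mod 4 ⇒ (-1|53) = +1]
  = (53|23)    [QR: 53 ≡ 1 mod 4, sign kept]
  = (7|23)    [53 ≡ 7 mod 23]
  = -(23|7)    [QR: both ≡ 3 mod 4, sign flips]
  = -(2|7)    [23 ≡ 2 mod 7]
  = -(1|7)    [7 ≡ 7 mod 8 ⇒ (2|7) = +1]
  = -1    [(1|7) = 1]
The Legendre symbol is -1, so x^2 ≡ -23 (mod 53) has no solution.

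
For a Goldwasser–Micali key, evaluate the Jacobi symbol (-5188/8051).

Pull out -1: (-5188/8051) = (-1/8051)·(5188/8051). Since 8051 ≡ 3 (mod 4), (-1/8051) = -1. Now have -(5188/8051).
Factor out 2: 5188 = 2^2·1297. Since 8051 ≡ 3 (mod 8), (2/8051) = -1, and (2/8051)^2 = +1. Now have -(1297/8051).
1297 ≡ 1 (mod 4), so quadratic reciprocity gives (1297/8051) = (8051/1297). Reduce: 8051 ≡ 269 (mod 1297). Now have -(269/1297).
269 ≡ 1 (mod 4), so quadratic reciprocity gives (269/1297) = (1297/269). Reduce: 1297 ≡ 221 (mod 269). Now have -(221/269).
221 ≡ 1 (mod 4), so quadratic reciprocity gives (221/269) = (269/221). Reduce: 269 ≡ 48 (mod 221). Now have -(48/221).
Factor out 2: 48 = 2^4·3. Since 221 ≡ 5 (mod 8), (2/221) = -1, and (2/221)^4 = +1. Now have -(3/221).
221 ≡ 1 (mod 4), so quadratic reciprocity gives (3/221) = (221/3). Reduce: 221 ≡ 2 (mod 3). Now have -(2/3).
Factor out 2: 2 = 2. Since 3 ≡ 3 (mod 8), (2/3) = -1. Now have (1/3).
(1/3) = 1. Collecting the sign factors: 1.

1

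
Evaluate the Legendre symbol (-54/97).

1

(-54/97)
  = (43/97)    [-54 ≡ 43 mod 97]
  = (97/43)    [QR: 97 ≡ 1 mod 4, sign kept]
  = (11/43)    [97 ≡ 11 mod 43]
  = -(43/11)    [QR: both ≡ 3 mod 4, sign flips]
  = -(10/11)    [43 ≡ 10 mod 11]
  = (5/11)    [11 ≡ 3 mod 8 ⇒ (2/11) = -1]
  = (11/5)    [QR: 5 ≡ 1 mod 4, sign kept]
  = (1/5)    [11 ≡ 1 mod 5]
  = 1    [(1/5) = 1]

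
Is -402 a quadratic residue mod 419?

(-402/419)
  = (17/419)    [-402 ≡ 17 mod 419]
  = (419/17)    [QR: 17 ≡ 1 mod 4, sign kept]
  = (11/17)    [419 ≡ 11 mod 17]
  = (17/11)    [QR: 17 ≡ 1 mod 4, sign kept]
  = (6/11)    [17 ≡ 6 mod 11]
  = -(3/11)    [11 ≡ 3 mod 8 ⇒ (2/11) = -1]
  = (11/3)    [QR: both ≡ 3 mod 4, sign flips]
  = (2/3)    [11 ≡ 2 mod 3]
  = -(1/3)    [3 ≡ 3 mod 8 ⇒ (2/3) = -1]
  = -1    [(1/3) = 1]
The Legendre symbol is -1, so x^2 ≡ -402 (mod 419) has no solution.

no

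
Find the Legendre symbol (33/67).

33 ≡ 1 (mod 4), so quadratic reciprocity gives (33/67) = (67/33). Reduce: 67 ≡ 1 (mod 33). Now have (1/33).
(1/33) = 1. Collecting the sign factors: 1.

1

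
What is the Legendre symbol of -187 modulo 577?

1

(-187/577)
  = (390/577)    [-187 ≡ 390 mod 577]
  = (195/577)    [577 ≡ 1 mod 8 ⇒ (2/577) = +1]
  = (577/195)    [QR: 577 ≡ 1 mod 4, sign kept]
  = (187/195)    [577 ≡ 187 mod 195]
  = -(195/187)    [QR: both ≡ 3 mod 4, sign flips]
  = -(8/187)    [195 ≡ 8 mod 187]
  = (1/187)    [187 ≡ 3 mod 8 ⇒ (2/187)^3 = -1]
  = 1    [(1/187) = 1]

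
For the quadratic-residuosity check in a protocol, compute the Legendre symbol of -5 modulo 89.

1

(-5 / 89)
  = (5 / 89)    [89 ≡ 1 mod 4 ⇒ (-1 / 89) = +1]
  = (89 / 5)    [QR: 5 ≡ 1 mod 4, sign kept]
  = (4 / 5)    [89 ≡ 4 mod 5]
  = (1 / 5)    [5 ≡ 5 mod 8 ⇒ (2 / 5)^2 = +1]
  = 1    [(1 / 5) = 1]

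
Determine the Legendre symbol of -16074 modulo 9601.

-1

Pull out -1: (-16074|9601) = (-1|9601)·(16074|9601). Since 9601 ≡ 1 (mod 4), (-1|9601) = +1. Now have (16074|9601).
Reduce the numerator: 16074 ≡ 6473 (mod 9601), so (16074|9601) = (6473|9601).
6473 ≡ 1 (mod 4), so quadratic reciprocity gives (6473|9601) = (9601|6473). Reduce: 9601 ≡ 3128 (mod 6473). Now have (3128|6473).
Factor out 2: 3128 = 2^3·391. Since 6473 ≡ 1 (mod 8), (2|6473) = +1, and (2|6473)^3 = +1. Now have (391|6473).
6473 ≡ 1 (mod 4), so quadratic reciprocity gives (391|6473) = (6473|391). Reduce: 6473 ≡ 217 (mod 391). Now have (217|391).
217 ≡ 1 (mod 4), so quadratic reciprocity gives (217|391) = (391|217). Reduce: 391 ≡ 174 (mod 217). Now have (174|217).
Factor out 2: 174 = 2·87. Since 217 ≡ 1 (mod 8), (2|217) = +1. Now have (87|217).
217 ≡ 1 (mod 4), so quadratic reciprocity gives (87|217) = (217|87). Reduce: 217 ≡ 43 (mod 87). Now have (43|87).
Both 43 ≡ 3 and 87 ≡ 3 (mod 4), so reciprocity gives (43|87) = -(87|43). Reduce: 87 ≡ 1 (mod 43). Now have -(1|43).
(1|43) = 1. Collecting the sign factors: -1.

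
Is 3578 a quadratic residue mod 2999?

no

Reduce the numerator: 3578 ≡ 579 (mod 2999), so (3578/2999) = (579/2999).
Both 579 ≡ 3 and 2999 ≡ 3 (mod 4), so reciprocity gives (579/2999) = -(2999/579). Reduce: 2999 ≡ 104 (mod 579). Now have -(104/579).
Factor out 2: 104 = 2^3·13. Since 579 ≡ 3 (mod 8), (2/579) = -1, and (2/579)^3 = -1. Now have (13/579).
13 ≡ 1 (mod 4), so quadratic reciprocity gives (13/579) = (579/13). Reduce: 579 ≡ 7 (mod 13). Now have (7/13).
13 ≡ 1 (mod 4), so quadratic reciprocity gives (7/13) = (13/7). Reduce: 13 ≡ 6 (mod 7). Now have (6/7).
Factor out 2: 6 = 2·3. Since 7 ≡ 7 (mod 8), (2/7) = +1. Now have (3/7).
Both 3 ≡ 3 and 7 ≡ 3 (mod 4), so reciprocity gives (3/7) = -(7/3). Reduce: 7 ≡ 1 (mod 3). Now have -(1/3).
(1/3) = 1. Collecting the sign factors: -1.
The Legendre symbol is -1, so x^2 ≡ 3578 (mod 2999) has no solution.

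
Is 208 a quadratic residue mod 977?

(208/977)
  = (13/977)    [977 ≡ 1 mod 8 ⇒ (2/977)^4 = +1]
  = (977/13)    [QR: 13 ≡ 1 mod 4, sign kept]
  = (2/13)    [977 ≡ 2 mod 13]
  = -(1/13)    [13 ≡ 5 mod 8 ⇒ (2/13) = -1]
  = -1    [(1/13) = 1]
(208/977) = -1, and 977 is prime, so 208 is not a quadratic residue mod 977.

no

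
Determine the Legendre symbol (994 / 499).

-1

(994 / 499)
  = (495 / 499)    [994 ≡ 495 mod 499]
  = -(499 / 495)    [QR: both ≡ 3 mod 4, sign flips]
  = -(4 / 495)    [499 ≡ 4 mod 495]
  = -(1 / 495)    [495 ≡ 7 mod 8 ⇒ (2 / 495)^2 = +1]
  = -1    [(1 / 495) = 1]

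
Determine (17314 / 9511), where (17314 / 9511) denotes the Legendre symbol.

Reduce the numerator: 17314 ≡ 7803 (mod 9511), so (17314 / 9511) = (7803 / 9511).
Both 7803 ≡ 3 and 9511 ≡ 3 (mod 4), so reciprocity gives (7803 / 9511) = -(9511 / 7803). Reduce: 9511 ≡ 1708 (mod 7803). Now have -(1708 / 7803).
Factor out 2: 1708 = 2^2·427. Since 7803 ≡ 3 (mod 8), (2 / 7803) = -1, and (2 / 7803)^2 = +1. Now have -(427 / 7803).
Both 427 ≡ 3 and 7803 ≡ 3 (mod 4), so reciprocity gives (427 / 7803) = -(7803 / 427). Reduce: 7803 ≡ 117 (mod 427). Now have (117 / 427).
117 ≡ 1 (mod 4), so quadratic reciprocity gives (117 / 427) = (427 / 117). Reduce: 427 ≡ 76 (mod 117). Now have (76 / 117).
Factor out 2: 76 = 2^2·19. Since 117 ≡ 5 (mod 8), (2 / 117) = -1, and (2 / 117)^2 = +1. Now have (19 / 117).
117 ≡ 1 (mod 4), so quadratic reciprocity gives (19 / 117) = (117 / 19). Reduce: 117 ≡ 3 (mod 19). Now have (3 / 19).
Both 3 ≡ 3 and 19 ≡ 3 (mod 4), so reciprocity gives (3 / 19) = -(19 / 3). Reduce: 19 ≡ 1 (mod 3). Now have -(1 / 3).
(1 / 3) = 1. Collecting the sign factors: -1.

-1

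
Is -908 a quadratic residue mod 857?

(-908/857)
  = (908/857)    [857 ≡ 1 mod 4 ⇒ (-1/857) = +1]
  = (51/857)    [908 ≡ 51 mod 857]
  = (857/51)    [QR: 857 ≡ 1 mod 4, sign kept]
  = (41/51)    [857 ≡ 41 mod 51]
  = (51/41)    [QR: 41 ≡ 1 mod 4, sign kept]
  = (10/41)    [51 ≡ 10 mod 41]
  = (5/41)    [41 ≡ 1 mod 8 ⇒ (2/41) = +1]
  = (41/5)    [QR: 5 ≡ 1 mod 4, sign kept]
  = (1/5)    [41 ≡ 1 mod 5]
  = 1    [(1/5) = 1]
The Legendre symbol is 1, so x^2 ≡ -908 (mod 857) has solution.

yes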